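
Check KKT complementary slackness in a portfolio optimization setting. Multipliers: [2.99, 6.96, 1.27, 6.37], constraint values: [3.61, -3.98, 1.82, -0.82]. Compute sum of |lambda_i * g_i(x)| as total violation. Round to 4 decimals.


KKT complementary slackness check:
lambda_1 * g_1 = 2.99 * 3.61 = 10.7939
lambda_2 * g_2 = 6.96 * -3.98 = -27.7008
lambda_3 * g_3 = 1.27 * 1.82 = 2.3114
lambda_4 * g_4 = 6.37 * -0.82 = -5.2234
Total violation = 10.7939 + 27.7008 + 2.3114 + 5.2234 = 46.0295


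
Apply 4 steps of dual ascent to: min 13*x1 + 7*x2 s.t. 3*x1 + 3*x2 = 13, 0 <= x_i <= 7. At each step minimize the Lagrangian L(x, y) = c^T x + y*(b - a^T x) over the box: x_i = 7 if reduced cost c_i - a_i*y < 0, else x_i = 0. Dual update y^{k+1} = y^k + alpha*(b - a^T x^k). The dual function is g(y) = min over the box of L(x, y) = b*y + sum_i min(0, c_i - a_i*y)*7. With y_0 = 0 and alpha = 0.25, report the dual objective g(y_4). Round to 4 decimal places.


Dual ascent for LP: min 13*x1 + 7*x2, 3*x1 + 3*x2 = 13, 0 <= x_i <= 7
Step 1: y^k = 0.0, reduced costs: (13.0, 7.0)
  x^k = (0.0, 0.0), subgradient = b - a^T x = 13.0
  y^{k+1} = 0.0 + 0.25*13.0 = 3.25
Step 2: y^k = 3.25, reduced costs: (3.25, -2.75)
  x^k = (0.0, 7.0), subgradient = b - a^T x = -8.0
  y^{k+1} = 3.25 + 0.25*-8.0 = 1.25
Step 3: y^k = 1.25, reduced costs: (9.25, 3.25)
  x^k = (0.0, 0.0), subgradient = b - a^T x = 13.0
  y^{k+1} = 1.25 + 0.25*13.0 = 4.5
Step 4: y^k = 4.5, reduced costs: (-0.5, -6.5)
  x^k = (7.0, 7.0), subgradient = b - a^T x = -29.0
  y^{k+1} = 4.5 + 0.25*-29.0 = -2.75
Dual objective at y_4 = -2.75: reduced costs (21.25, 15.25), box minimizer x = (0.0, 0.0)
g(y_4) = b*y + (c1 - a1*y)*x1 + (c2 - a2*y)*x2 = 13*(-2.75) + 21.25*0.0 + 15.25*0.0 = -35.75 + 0.0 + 0.0 = -35.75


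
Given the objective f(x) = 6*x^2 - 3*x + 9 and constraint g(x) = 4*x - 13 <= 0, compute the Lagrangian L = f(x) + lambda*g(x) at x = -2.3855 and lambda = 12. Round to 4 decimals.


Step 1: Evaluate f(x).
f(-2.3855) = 6*(-2.3855)^2 - 3*(-2.3855) + 9 = 50.3002
Step 2: Evaluate g(x).
g(-2.3855) = 4*-2.3855 - 13 = -22.542
Step 3: Compute Lagrangian.
L = 50.3002 + 12*-22.542 = -220.2038


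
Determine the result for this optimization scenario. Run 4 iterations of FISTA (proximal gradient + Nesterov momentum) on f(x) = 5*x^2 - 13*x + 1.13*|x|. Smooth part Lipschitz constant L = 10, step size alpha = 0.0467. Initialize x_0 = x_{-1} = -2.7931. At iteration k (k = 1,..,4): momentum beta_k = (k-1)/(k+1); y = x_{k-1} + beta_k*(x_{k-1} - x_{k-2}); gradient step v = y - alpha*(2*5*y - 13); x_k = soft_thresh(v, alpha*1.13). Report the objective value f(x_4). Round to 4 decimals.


FISTA on f(x) = 5*x^2 - 13*x + 1.13*|x|
L = 10, alpha = 0.0467
Iteration 1: beta = 0.0, y = -2.7931 + 0.0*(-2.7931 + 2.7931) = -2.7931
  grad(y) = -40.931, v = y - alpha*grad = -0.8816
  prox(v) = soft_thresh(-0.8816, 0.0528) = -0.8289
Iteration 2: beta = 0.3333, y = -0.8289 + 0.3333*(-0.8289 + 2.7931) = -0.1741
  grad(y) = -14.741, v = y - alpha*grad = 0.5143
  prox(v) = soft_thresh(0.5143, 0.0528) = 0.4615
Iteration 3: beta = 0.5, y = 0.4615 + 0.5*(0.4615 + 0.8289) = 1.1067
  grad(y) = -1.9328, v = y - alpha*grad = 1.197
  prox(v) = soft_thresh(1.197, 0.0528) = 1.1442
Iteration 4: beta = 0.6, y = 1.1442 + 0.6*(1.1442 - 0.4615) = 1.5538
  grad(y) = 2.5382, v = y - alpha*grad = 1.4353
  prox(v) = soft_thresh(1.4353, 0.0528) = 1.3825
f(x_4) = 5*1.3825^2 - 13*1.3825 + 1.13*|1.3825| = -6.8537


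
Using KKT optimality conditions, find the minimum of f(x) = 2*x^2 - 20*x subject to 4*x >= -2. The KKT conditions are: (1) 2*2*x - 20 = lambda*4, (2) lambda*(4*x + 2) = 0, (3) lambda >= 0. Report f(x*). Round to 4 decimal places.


Step 1: Try lambda = 0 (constraint inactive).
Stationarity: 2*2*x - 20 = 0
x* = 20/(2*2) = 5.0
Check constraint: 4*5.0 = 20.0 >= -2 -- satisfied.
Step 2: Compute optimal value.
f(x*) = 2*5.0^2 - 20*5.0 = -50.0


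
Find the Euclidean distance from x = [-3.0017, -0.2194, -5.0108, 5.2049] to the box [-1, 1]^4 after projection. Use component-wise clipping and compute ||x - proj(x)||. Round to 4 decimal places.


Project each component onto [-1, 1].
clip(-3.0017) = -1.0, clip(-0.2194) = -0.2194, clip(-5.0108) = -1.0, clip(5.2049) = 1.0
Projection = [-1.0, -0.2194, -1.0, 1.0]
Squared diffs: [4.0068, 0.0, 16.0865, 17.6812]
Distance = sqrt(37.7745) = 6.1461


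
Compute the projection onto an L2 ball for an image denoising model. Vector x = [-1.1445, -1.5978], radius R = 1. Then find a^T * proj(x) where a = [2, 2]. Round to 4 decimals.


Step 1: Compute ||x|| (intermediates to 6 decimals).
||x|| = sqrt((-1.1445)^2 + (-1.5978)^2) = 1.965412
Step 2: Project.
Since ||x|| > R, scale = R/||x|| = 1/1.965412 = 0.508799, proj(x) = scale * x
proj(x) = [-0.58232, -0.812959]
Step 3: Dot product.
a^T * proj(x) = 2*(-0.58232) + 2*(-0.812959) = -2.7906


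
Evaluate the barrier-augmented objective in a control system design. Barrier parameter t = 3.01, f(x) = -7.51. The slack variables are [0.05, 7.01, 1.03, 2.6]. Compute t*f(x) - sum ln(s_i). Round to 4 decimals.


Step 1: Compute log-barrier.
ln values: [-2.9957, 1.9473, 0.0296, 0.9555]
phi = -(-2.9957 + 1.9473 + 0.0296 + 0.9555) = 0.0633
Step 2: Compute augmented objective.
t*f(x) = 3.01*-7.51 = -22.6051
Total = -22.6051 + 0.0633 = -22.5418


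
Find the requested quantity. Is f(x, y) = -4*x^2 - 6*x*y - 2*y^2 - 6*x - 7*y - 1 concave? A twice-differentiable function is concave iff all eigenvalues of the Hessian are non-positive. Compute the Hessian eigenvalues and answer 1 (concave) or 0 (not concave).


The Hessian of f(x,y) = -4*x^2 - 6*x*y - 2*y^2 - 6*x - 7*y - 1 is:
H = [[-8, -6], [-6, -4]]
Trace = -8 - 4 = -12
Determinant = -8*-4 - (-6)^2 = -4
Discriminant = (-12)^2 - 4*-4 = 160.0
Eigenvalues: lambda_1 = -12.3246, lambda_2 = 0.3246
The function is not concave.

0


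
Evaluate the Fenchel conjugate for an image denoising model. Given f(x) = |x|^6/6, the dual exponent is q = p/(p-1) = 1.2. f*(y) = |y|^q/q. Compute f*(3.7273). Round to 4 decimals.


The conjugate exponent q satisfies 1/p + 1/q = 1.
p = 6, so q = 6/(6 - 1) = 1.2
|y|^q = 3.7273^1.2 = 4.8492
f*(3.7273) = 4.8492 / 1.2 = 4.041


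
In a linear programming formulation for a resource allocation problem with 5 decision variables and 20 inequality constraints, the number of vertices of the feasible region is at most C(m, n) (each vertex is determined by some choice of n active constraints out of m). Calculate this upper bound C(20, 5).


Each vertex corresponds to some choice of n active constraints out of m, so the number of vertices is at most C(m, n) = m! / (n!(m-n)!).
m = 20, n = 5
Numerator: 20 * 19 * 18 * 17 * 16
Denominator: 5! = 120
C(20, 5) = 15504


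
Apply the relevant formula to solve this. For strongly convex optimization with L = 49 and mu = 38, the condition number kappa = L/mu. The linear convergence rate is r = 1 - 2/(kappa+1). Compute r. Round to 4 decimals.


Step 1: Compute the condition number.
kappa = L/mu = 49/38 = 1.2895
Step 2: Compute the convergence rate.
r = 1 - 2/(kappa + 1) = 1 - 2*mu/(L + mu) = (L - mu)/(L + mu) = 11/87 = 0.1264


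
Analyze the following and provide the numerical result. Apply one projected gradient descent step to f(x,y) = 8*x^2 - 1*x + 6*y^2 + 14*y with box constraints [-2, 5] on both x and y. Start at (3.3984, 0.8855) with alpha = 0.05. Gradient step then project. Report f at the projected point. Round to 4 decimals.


Step 1: Compute gradient at (3.3984, 0.8855).
grad_x = 2*8*3.3984 - 1 = 53.3744
grad_y = 2*6*0.8855 + 14 = 24.626
Step 2: Gradient step.
x_raw = 3.3984 - 0.05*53.3744 = 0.7297
y_raw = 0.8855 - 0.05*24.626 = -0.3458
Step 3: Project onto [-2, 5].
x_proj = clip(0.7297) = 0.7297
y_proj = clip(-0.3458) = -0.3458
Step 4: Evaluate f.
f(0.7297, -0.3458) = -0.594


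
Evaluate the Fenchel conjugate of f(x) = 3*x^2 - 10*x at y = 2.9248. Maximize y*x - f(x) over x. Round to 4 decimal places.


f*(y) = sup_x {y*x - a*x^2 - b*x} = sup_x {(y-b)*x - a*x^2}
FOC: (y - b) - 2a*x = 0 => x* = (y - b)/(2a)
x* = (2.9248 + 10)/(2*3) = 2.1541
f*(2.9248) = (y-b)^2/(4a) = (2.9248 + 10)^2/(4*3)
= 167.0505/12 = 13.9209


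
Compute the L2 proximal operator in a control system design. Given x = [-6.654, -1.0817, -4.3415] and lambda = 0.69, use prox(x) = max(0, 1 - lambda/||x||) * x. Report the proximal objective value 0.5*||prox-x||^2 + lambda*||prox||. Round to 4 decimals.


Step 1: Compute ||x||.
||x|| = 8.0184
Step 2: Compute scaling factor.
scale = max(0, 1 - 0.69/8.0184) = 0.9139
Step 3: prox(x) = [-6.0814, -0.9886, -3.9679]
||prox(x)|| = 7.3284
Step 4: Proximal objective.
0.5*||prox-x||^2 = 0.2381
lambda*||prox|| = 5.0566
Total = 5.2946


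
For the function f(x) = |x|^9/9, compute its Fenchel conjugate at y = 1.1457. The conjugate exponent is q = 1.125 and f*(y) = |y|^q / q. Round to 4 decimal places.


The conjugate exponent q satisfies 1/p + 1/q = 1.
p = 9, so q = 9/(9 - 1) = 1.125
|y|^q = 1.1457^1.125 = 1.1653
f*(1.1457) = 1.1653 / 1.125 = 1.0359


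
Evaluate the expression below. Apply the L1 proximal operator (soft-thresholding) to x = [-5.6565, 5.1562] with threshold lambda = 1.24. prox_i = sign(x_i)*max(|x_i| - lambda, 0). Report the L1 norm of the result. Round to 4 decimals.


Soft-thresholding with lambda = 1.24:
prox(-5.6565) = sign(-5.6565)*max(|-5.6565| - 1.24, 0) = -4.4165
prox(5.1562) = sign(5.1562)*max(|5.1562| - 1.24, 0) = 3.9162
prox(x) = [-4.4165, 3.9162]
||prox(x)||_1 = 4.4165 + 3.9162 = 8.3327


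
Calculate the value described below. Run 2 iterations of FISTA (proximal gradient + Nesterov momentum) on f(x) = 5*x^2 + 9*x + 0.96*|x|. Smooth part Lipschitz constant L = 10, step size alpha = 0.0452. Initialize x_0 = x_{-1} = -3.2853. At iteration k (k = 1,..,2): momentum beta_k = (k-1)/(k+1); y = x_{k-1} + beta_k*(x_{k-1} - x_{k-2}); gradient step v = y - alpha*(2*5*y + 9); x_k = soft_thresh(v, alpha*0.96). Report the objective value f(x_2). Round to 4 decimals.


FISTA on f(x) = 5*x^2 + 9*x + 0.96*|x|
L = 10, alpha = 0.0452
Iteration 1: beta = 0.0, y = -3.2853 + 0.0*(-3.2853 + 3.2853) = -3.2853
  grad(y) = -23.853, v = y - alpha*grad = -2.2071
  prox(v) = soft_thresh(-2.2071, 0.0434) = -2.1638
Iteration 2: beta = 0.3333, y = -2.1638 + 0.3333*(-2.1638 + 3.2853) = -1.7899
  grad(y) = -8.899, v = y - alpha*grad = -1.3877
  prox(v) = soft_thresh(-1.3877, 0.0434) = -1.3443
f(x_2) = 5*(-1.3443)^2 + 9*(-1.3443) + 0.96*|-1.3443| = -1.7726


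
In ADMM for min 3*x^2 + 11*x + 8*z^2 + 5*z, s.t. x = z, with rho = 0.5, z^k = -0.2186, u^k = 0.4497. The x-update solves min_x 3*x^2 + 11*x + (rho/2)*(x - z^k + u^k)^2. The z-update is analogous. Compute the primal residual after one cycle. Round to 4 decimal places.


ADMM iteration with rho = 0.5, z^k = -0.2186, u^k = 0.4497
Step 1: x-update.
Minimize 3*x^2 + 11*x + (0.5/2)*(x + 0.2186 + 0.4497)^2
FOC: (2*3 + 0.5)*x = -11 + 0.5*(-0.2186 - 0.4497)
x^{k+1} = -1.7437
Step 2: z-update.
Minimize 8*z^2 + 5*z + (0.5/2)*(-1.7437 - z + 0.4497)^2
FOC: (2*8 + 0.5)*z = -5 + 0.5*(-1.7437 + 0.4497)
z^{k+1} = -0.3422
Step 3: u-update.
u^{k+1} = 0.4497 - 1.7437 + 0.3422 = -0.9518
Step 4: Primal residual = |-1.7437 + 0.3422| = 1.4015


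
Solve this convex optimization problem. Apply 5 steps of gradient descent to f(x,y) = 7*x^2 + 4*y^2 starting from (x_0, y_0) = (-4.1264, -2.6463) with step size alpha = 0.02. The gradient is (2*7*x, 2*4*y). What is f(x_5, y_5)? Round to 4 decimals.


Gradient descent on f(x,y) = 7*x^2 + 4*y^2.
Starting point: (-4.1264, -2.6463), alpha = 0.02
Step 1: grad_x = 2*7*-4.1264 = -57.7696, grad_y = 2*4*-2.6463 = -21.1704
  x_1 = -4.1264 - 0.02*-57.7696 = -2.971
  y_1 = -2.6463 - 0.02*-21.1704 = -2.2229
Step 2: grad_x = 2*7*-2.971 = -41.5941, grad_y = 2*4*-2.2229 = -17.7831
  x_2 = -2.971 - 0.02*-41.5941 = -2.1391
  y_2 = -2.2229 - 0.02*-17.7831 = -1.8672
Step 3: grad_x = 2*7*-2.1391 = -29.9478, grad_y = 2*4*-1.8672 = -14.9378
  x_3 = -2.1391 - 0.02*-29.9478 = -1.5402
  y_3 = -1.8672 - 0.02*-14.9378 = -1.5685
Step 4: grad_x = 2*7*-1.5402 = -21.5624, grad_y = 2*4*-1.5685 = -12.5478
  x_4 = -1.5402 - 0.02*-21.5624 = -1.1089
  y_4 = -1.5685 - 0.02*-12.5478 = -1.3175
Step 5: grad_x = 2*7*-1.1089 = -15.5249, grad_y = 2*4*-1.3175 = -10.5401
  x_5 = -1.1089 - 0.02*-15.5249 = -0.7984
  y_5 = -1.3175 - 0.02*-10.5401 = -1.1067
f(-0.7984, -1.1067) = 7*(-0.7984)^2 + 4*(-1.1067)^2 = 9.3616


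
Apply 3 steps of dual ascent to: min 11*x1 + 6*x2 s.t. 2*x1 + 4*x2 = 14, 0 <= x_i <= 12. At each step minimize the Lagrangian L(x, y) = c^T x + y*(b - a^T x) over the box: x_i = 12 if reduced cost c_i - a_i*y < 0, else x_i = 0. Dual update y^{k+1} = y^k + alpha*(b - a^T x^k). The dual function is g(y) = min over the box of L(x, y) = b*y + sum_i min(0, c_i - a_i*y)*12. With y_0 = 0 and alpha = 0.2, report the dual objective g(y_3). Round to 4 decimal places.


Dual ascent for LP: min 11*x1 + 6*x2, 2*x1 + 4*x2 = 14, 0 <= x_i <= 12
Step 1: y^k = 0.0, reduced costs: (11.0, 6.0)
  x^k = (0.0, 0.0), subgradient = b - a^T x = 14.0
  y^{k+1} = 0.0 + 0.2*14.0 = 2.8
Step 2: y^k = 2.8, reduced costs: (5.4, -5.2)
  x^k = (0.0, 12.0), subgradient = b - a^T x = -34.0
  y^{k+1} = 2.8 + 0.2*-34.0 = -4.0
Step 3: y^k = -4.0, reduced costs: (19.0, 22.0)
  x^k = (0.0, 0.0), subgradient = b - a^T x = 14.0
  y^{k+1} = -4.0 + 0.2*14.0 = -1.2
Dual objective at y_3 = -1.2: reduced costs (13.4, 10.8), box minimizer x = (0.0, 0.0)
g(y_3) = b*y + (c1 - a1*y)*x1 + (c2 - a2*y)*x2 = 14*(-1.2) + 13.4*0.0 + 10.8*0.0 = -16.8 + 0.0 + 0.0 = -16.8


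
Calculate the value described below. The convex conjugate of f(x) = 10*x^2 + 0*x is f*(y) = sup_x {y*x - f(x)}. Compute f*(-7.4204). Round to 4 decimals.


f*(y) = sup_x {y*x - a*x^2 - b*x} = sup_x {(y-b)*x - a*x^2}
FOC: (y - b) - 2a*x = 0 => x* = (y - b)/(2a)
x* = (-7.4204 - 0)/(2*10) = -0.371
f*(-7.4204) = (y-b)^2/(4a) = (-7.4204 - 0)^2/(4*10)
= 55.0623/40 = 1.3766


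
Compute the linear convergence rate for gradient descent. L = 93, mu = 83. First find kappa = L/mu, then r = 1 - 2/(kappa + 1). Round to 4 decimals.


Step 1: Compute the condition number.
kappa = L/mu = 93/83 = 1.1205
Step 2: Compute the convergence rate.
r = 1 - 2/(kappa + 1) = 1 - 2*mu/(L + mu) = (L - mu)/(L + mu) = 10/176 = 0.0568


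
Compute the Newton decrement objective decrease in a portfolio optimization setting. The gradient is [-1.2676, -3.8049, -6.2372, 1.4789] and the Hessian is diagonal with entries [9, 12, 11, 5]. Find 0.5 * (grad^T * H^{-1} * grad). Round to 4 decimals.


Step 1: H is diagonal, so H^(-1) * g = [-0.1408, -0.3171, -0.567, 0.2958].
Step 2: g^T H^(-1) g = sum_i g_i^2 / H_ii
  = (-1.2676)^2/9 + (-3.8049)^2/12 + (-6.2372)^2/11 + (1.4789)^2/5
  = 0.1785 + 1.2064 + 3.5366 + 0.4374 = 5.359
Step 3: Objective decrease = 0.5 * g^T H^(-1) g = 2.6795


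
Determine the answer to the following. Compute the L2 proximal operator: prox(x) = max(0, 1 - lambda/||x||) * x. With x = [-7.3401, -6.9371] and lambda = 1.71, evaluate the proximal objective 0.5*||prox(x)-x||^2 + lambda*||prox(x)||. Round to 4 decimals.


Step 1: Compute ||x||.
||x|| = 10.0995
Step 2: Compute scaling factor.
scale = max(0, 1 - 1.71/10.0995) = 0.8307
Step 3: prox(x) = [-6.0973, -5.7625]
||prox(x)|| = 8.3895
Step 4: Proximal objective.
0.5*||prox-x||^2 = 1.4621
lambda*||prox|| = 14.346
Total = 15.8081


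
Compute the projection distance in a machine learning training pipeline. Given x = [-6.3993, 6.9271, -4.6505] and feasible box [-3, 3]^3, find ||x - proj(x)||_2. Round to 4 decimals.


Project each component onto [-3, 3].
clip(-6.3993) = -3.0, clip(6.9271) = 3.0, clip(-4.6505) = -3.0
Projection = [-3.0, 3.0, -3.0]
Squared diffs: [11.5552, 15.4221, 2.7242]
Distance = sqrt(29.7015) = 5.4499


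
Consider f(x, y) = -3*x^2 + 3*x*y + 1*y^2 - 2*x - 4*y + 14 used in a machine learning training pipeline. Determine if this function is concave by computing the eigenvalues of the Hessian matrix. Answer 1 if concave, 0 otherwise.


The Hessian of f(x,y) = -3*x^2 + 3*x*y + 1*y^2 - 2*x - 4*y + 14 is:
H = [[-6, 3], [3, 2]]
Trace = -6 + 2 = -4
Determinant = -6*2 - (3)^2 = -21
Discriminant = (-4)^2 - 4*-21 = 100.0
Eigenvalues: lambda_1 = -7.0, lambda_2 = 3.0
The function is not concave.

0


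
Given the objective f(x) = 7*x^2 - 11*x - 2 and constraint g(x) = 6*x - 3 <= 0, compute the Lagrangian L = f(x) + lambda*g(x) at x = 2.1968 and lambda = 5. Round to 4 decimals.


Step 1: Evaluate f(x).
f(2.1968) = 7*2.1968^2 - 11*2.1968 - 2 = 7.6167
Step 2: Evaluate g(x).
g(2.1968) = 6*2.1968 - 3 = 10.1808
Step 3: Compute Lagrangian.
L = 7.6167 + 5*10.1808 = 58.5207


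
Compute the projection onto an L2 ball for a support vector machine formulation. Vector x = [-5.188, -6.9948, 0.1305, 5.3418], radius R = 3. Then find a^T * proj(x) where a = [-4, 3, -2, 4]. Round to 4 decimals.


Step 1: Compute ||x|| (intermediates to 6 decimals).
||x|| = sqrt((-5.188)^2 + (-6.9948)^2 + 0.1305^2 + 5.3418^2) = 10.217359
Step 2: Project.
Since ||x|| > R, scale = R/||x|| = 3/10.217359 = 0.293618, proj(x) = scale * x
proj(x) = [-1.52329, -2.053799, 0.038317, 1.568449]
Step 3: Dot product.
a^T * proj(x) = -4*(-1.52329) + 3*(-2.053799) - 2*0.038317 + 4*1.568449 = 6.1289


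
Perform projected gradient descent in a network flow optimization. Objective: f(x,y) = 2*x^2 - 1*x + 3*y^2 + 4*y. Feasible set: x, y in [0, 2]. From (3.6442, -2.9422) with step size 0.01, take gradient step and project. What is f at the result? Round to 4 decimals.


Step 1: Compute gradient at (3.6442, -2.9422).
grad_x = 2*2*3.6442 - 1 = 13.5768
grad_y = 2*3*-2.9422 + 4 = -13.6532
Step 2: Gradient step.
x_raw = 3.6442 - 0.01*13.5768 = 3.5084
y_raw = -2.9422 - 0.01*-13.6532 = -2.8057
Step 3: Project onto [0, 2].
x_proj = clip(3.5084) = 2.0
y_proj = clip(-2.8057) = 0.0
Step 4: Evaluate f.
f(2.0, 0.0) = 6.0


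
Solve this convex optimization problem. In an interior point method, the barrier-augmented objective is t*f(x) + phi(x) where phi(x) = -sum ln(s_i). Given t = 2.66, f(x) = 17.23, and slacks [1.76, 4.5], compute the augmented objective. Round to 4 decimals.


Step 1: Compute log-barrier.
ln values: [0.5653, 1.5041]
phi = -(0.5653 + 1.5041) = -2.0694
Step 2: Compute augmented objective.
t*f(x) = 2.66*17.23 = 45.8318
Total = 45.8318 - 2.0694 = 43.7624


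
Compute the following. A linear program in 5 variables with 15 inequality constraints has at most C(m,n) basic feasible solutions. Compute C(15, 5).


Each vertex corresponds to some choice of n active constraints out of m, so the number of vertices is at most C(m, n) = m! / (n!(m-n)!).
m = 15, n = 5
Numerator: 15 * 14 * 13 * 12 * 11
Denominator: 5! = 120
C(15, 5) = 3003


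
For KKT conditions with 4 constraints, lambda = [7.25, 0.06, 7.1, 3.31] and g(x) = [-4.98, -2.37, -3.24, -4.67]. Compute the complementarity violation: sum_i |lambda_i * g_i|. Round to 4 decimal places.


KKT complementary slackness check:
lambda_1 * g_1 = 7.25 * -4.98 = -36.105
lambda_2 * g_2 = 0.06 * -2.37 = -0.1422
lambda_3 * g_3 = 7.1 * -3.24 = -23.004
lambda_4 * g_4 = 3.31 * -4.67 = -15.4577
Total violation = 36.105 + 0.1422 + 23.004 + 15.4577 = 74.7089


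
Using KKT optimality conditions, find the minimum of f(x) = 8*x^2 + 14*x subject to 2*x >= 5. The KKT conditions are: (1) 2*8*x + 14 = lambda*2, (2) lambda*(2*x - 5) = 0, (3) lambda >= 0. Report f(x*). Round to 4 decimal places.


Step 1: Try lambda = 0 (constraint inactive).
x_unc = -14/(2*8) = -0.875
Check: 2*-0.875 = -1.75 < 5 -- violated!
Step 2: Constraint must be active: 2*x = 5
x* = 5/2 = 2.5
lambda = (2*8*2.5 + 14)/2 = 27.0
Step 3: Compute optimal value.
f(x*) = 8*2.5^2 + 14*2.5 = 85.0


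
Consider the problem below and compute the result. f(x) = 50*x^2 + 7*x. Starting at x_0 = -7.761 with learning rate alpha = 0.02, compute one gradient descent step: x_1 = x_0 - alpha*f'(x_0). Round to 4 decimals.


We compute the gradient at x_0 and apply the update.
f'(x) = 100*x + 7
f'(-7.761) = 100*-7.761 + 7 = -769.1
x_1 = -7.761 - 0.02*-769.1 = 7.621


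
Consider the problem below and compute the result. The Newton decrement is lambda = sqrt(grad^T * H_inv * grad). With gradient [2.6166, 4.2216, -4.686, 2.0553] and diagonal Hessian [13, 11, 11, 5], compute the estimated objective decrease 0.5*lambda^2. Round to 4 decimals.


Step 1: H is diagonal, so H^(-1) * g = [0.2013, 0.3838, -0.426, 0.4111].
Step 2: g^T H^(-1) g = sum_i g_i^2 / H_ii
  = (2.6166)^2/13 + (4.2216)^2/11 + (-4.686)^2/11 + (2.0553)^2/5
  = 0.5267 + 1.6202 + 1.9962 + 0.8449 = 4.9879
Step 3: Objective decrease = 0.5 * g^T H^(-1) g = 2.494


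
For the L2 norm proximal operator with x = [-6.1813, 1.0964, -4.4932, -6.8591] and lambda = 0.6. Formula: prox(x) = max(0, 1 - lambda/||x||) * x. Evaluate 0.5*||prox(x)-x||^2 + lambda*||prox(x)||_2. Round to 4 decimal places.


Step 1: Compute ||x||.
||x|| = 10.327
Step 2: Compute scaling factor.
scale = max(0, 1 - 0.6/10.327) = 0.9419
Step 3: prox(x) = [-5.8222, 1.0327, -4.2321, -6.4606]
||prox(x)|| = 9.727
Step 4: Proximal objective.
0.5*||prox-x||^2 = 0.18
lambda*||prox|| = 5.8362
Total = 6.0162


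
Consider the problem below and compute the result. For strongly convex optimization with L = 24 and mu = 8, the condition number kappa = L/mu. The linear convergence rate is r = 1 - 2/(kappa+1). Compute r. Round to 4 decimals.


Step 1: Compute the condition number.
kappa = L/mu = 24/8 = 3.0
Step 2: Compute the convergence rate.
r = 1 - 2/(kappa + 1) = 1 - 2*mu/(L + mu) = (L - mu)/(L + mu) = 16/32 = 0.5


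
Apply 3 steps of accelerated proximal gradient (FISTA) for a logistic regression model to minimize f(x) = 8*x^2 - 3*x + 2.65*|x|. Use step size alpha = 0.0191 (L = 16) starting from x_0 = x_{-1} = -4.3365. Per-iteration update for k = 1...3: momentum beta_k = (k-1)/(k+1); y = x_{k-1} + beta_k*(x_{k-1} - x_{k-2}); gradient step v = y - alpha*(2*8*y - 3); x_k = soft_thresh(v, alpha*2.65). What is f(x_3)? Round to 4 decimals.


FISTA on f(x) = 8*x^2 - 3*x + 2.65*|x|
L = 16, alpha = 0.0191
Iteration 1: beta = 0.0, y = -4.3365 + 0.0*(-4.3365 + 4.3365) = -4.3365
  grad(y) = -72.384, v = y - alpha*grad = -2.954
  prox(v) = soft_thresh(-2.954, 0.0506) = -2.9034
Iteration 2: beta = 0.3333, y = -2.9034 + 0.3333*(-2.9034 + 4.3365) = -2.4256
  grad(y) = -41.8101, v = y - alpha*grad = -1.6271
  prox(v) = soft_thresh(-1.6271, 0.0506) = -1.5764
Iteration 3: beta = 0.5, y = -1.5764 + 0.5*(-1.5764 + 2.9034) = -0.913
  grad(y) = -17.6079, v = y - alpha*grad = -0.5767
  prox(v) = soft_thresh(-0.5767, 0.0506) = -0.5261
f(x_3) = 8*(-0.5261)^2 - 3*(-0.5261) + 2.65*|-0.5261| = 5.1863


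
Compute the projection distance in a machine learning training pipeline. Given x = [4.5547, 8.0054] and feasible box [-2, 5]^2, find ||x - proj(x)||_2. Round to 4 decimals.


Project each component onto [-2, 5].
clip(4.5547) = 4.5547, clip(8.0054) = 5.0
Projection = [4.5547, 5.0]
Squared diffs: [0.0, 9.0324]
Distance = sqrt(9.0324) = 3.0054


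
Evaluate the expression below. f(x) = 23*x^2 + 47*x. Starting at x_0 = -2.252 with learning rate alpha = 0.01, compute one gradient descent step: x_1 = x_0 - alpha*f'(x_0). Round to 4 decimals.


We compute the gradient at x_0 and apply the update.
f'(x) = 46*x + 47
f'(-2.252) = 46*-2.252 + 47 = -56.592
x_1 = -2.252 - 0.01*-56.592 = -1.6861


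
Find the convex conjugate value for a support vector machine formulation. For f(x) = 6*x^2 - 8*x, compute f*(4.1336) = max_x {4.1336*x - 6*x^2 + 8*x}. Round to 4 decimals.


f*(y) = sup_x {y*x - a*x^2 - b*x} = sup_x {(y-b)*x - a*x^2}
FOC: (y - b) - 2a*x = 0 => x* = (y - b)/(2a)
x* = (4.1336 + 8)/(2*6) = 1.0111
f*(4.1336) = (y-b)^2/(4a) = (4.1336 + 8)^2/(4*6)
= 147.2242/24 = 6.1343


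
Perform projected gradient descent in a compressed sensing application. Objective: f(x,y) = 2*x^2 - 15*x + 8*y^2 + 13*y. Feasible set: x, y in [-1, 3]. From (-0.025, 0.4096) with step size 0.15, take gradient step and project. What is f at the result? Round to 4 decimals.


Step 1: Compute gradient at (-0.025, 0.4096).
grad_x = 2*2*-0.025 - 15 = -15.1
grad_y = 2*8*0.4096 + 13 = 19.5536
Step 2: Gradient step.
x_raw = -0.025 - 0.15*-15.1 = 2.24
y_raw = 0.4096 - 0.15*19.5536 = -2.5234
Step 3: Project onto [-1, 3].
x_proj = clip(2.24) = 2.24
y_proj = clip(-2.5234) = -1.0
Step 4: Evaluate f.
f(2.24, -1.0) = -28.5648


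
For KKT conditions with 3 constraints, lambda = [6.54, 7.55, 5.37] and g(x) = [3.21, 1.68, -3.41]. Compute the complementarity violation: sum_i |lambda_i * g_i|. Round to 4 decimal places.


KKT complementary slackness check:
lambda_1 * g_1 = 6.54 * 3.21 = 20.9934
lambda_2 * g_2 = 7.55 * 1.68 = 12.684
lambda_3 * g_3 = 5.37 * -3.41 = -18.3117
Total violation = 20.9934 + 12.684 + 18.3117 = 51.9891


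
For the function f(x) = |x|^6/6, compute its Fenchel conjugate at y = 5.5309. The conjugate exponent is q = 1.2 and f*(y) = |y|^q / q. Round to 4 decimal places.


The conjugate exponent q satisfies 1/p + 1/q = 1.
p = 6, so q = 6/(6 - 1) = 1.2
|y|^q = 5.5309^1.2 = 7.7867
f*(5.5309) = 7.7867 / 1.2 = 6.4889


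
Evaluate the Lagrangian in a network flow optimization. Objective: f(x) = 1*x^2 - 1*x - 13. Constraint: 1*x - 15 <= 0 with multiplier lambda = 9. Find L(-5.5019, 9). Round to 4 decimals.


Step 1: Evaluate f(x).
f(-5.5019) = 1*(-5.5019)^2 - 1*(-5.5019) - 13 = 22.7728
Step 2: Evaluate g(x).
g(-5.5019) = 1*-5.5019 - 15 = -20.5019
Step 3: Compute Lagrangian.
L = 22.7728 + 9*-20.5019 = -161.7443


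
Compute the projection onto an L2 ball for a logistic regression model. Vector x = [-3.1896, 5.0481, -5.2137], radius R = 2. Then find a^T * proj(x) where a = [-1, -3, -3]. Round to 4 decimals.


Step 1: Compute ||x|| (intermediates to 6 decimals).
||x|| = sqrt((-3.1896)^2 + 5.0481^2 + (-5.2137)^2) = 7.927139
Step 2: Project.
Since ||x|| > R, scale = R/||x|| = 2/7.927139 = 0.252298, proj(x) = scale * x
proj(x) = [-0.80473, 1.273626, -1.315406]
Step 3: Dot product.
a^T * proj(x) = -1*(-0.80473) - 3*1.273626 - 3*(-1.315406) = 0.9301


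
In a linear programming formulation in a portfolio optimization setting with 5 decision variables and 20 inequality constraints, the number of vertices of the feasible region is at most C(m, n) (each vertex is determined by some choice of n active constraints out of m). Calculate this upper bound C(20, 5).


Each vertex corresponds to some choice of n active constraints out of m, so the number of vertices is at most C(m, n) = m! / (n!(m-n)!).
m = 20, n = 5
Numerator: 20 * 19 * 18 * 17 * 16
Denominator: 5! = 120
C(20, 5) = 15504


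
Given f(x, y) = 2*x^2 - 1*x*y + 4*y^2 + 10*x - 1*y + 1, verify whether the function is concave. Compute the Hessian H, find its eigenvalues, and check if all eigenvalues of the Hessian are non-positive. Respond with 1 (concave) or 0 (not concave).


The Hessian of f(x,y) = 2*x^2 - 1*x*y + 4*y^2 + 10*x - 1*y + 1 is:
H = [[4, -1], [-1, 8]]
Trace = 4 + 8 = 12
Determinant = 4*8 - (-1)^2 = 31
Discriminant = (12)^2 - 4*31 = 20.0
Eigenvalues: lambda_1 = 3.7639, lambda_2 = 8.2361
The function is not concave.

0


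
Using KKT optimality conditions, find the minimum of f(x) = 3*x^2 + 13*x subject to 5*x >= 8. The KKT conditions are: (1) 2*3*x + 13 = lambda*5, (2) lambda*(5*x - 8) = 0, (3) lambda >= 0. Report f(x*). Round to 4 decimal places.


Step 1: Try lambda = 0 (constraint inactive).
x_unc = -13/(2*3) = -2.1667
Check: 5*-2.1667 = -10.8335 < 8 -- violated!
Step 2: Constraint must be active: 5*x = 8
x* = 8/5 = 1.6
lambda = (2*3*1.6 + 13)/5 = 4.52
Step 3: Compute optimal value.
f(x*) = 3*1.6^2 + 13*1.6 = 28.48


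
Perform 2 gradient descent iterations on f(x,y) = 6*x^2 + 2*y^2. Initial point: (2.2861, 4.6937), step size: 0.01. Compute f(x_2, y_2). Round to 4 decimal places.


Gradient descent on f(x,y) = 6*x^2 + 2*y^2.
Starting point: (2.2861, 4.6937), alpha = 0.01
Step 1: grad_x = 2*6*2.2861 = 27.4332, grad_y = 2*2*4.6937 = 18.7748
  x_1 = 2.2861 - 0.01*27.4332 = 2.0118
  y_1 = 4.6937 - 0.01*18.7748 = 4.506
Step 2: grad_x = 2*6*2.0118 = 24.1412, grad_y = 2*2*4.506 = 18.0238
  x_2 = 2.0118 - 0.01*24.1412 = 1.7704
  y_2 = 4.506 - 0.01*18.0238 = 4.3257
f(1.7704, 4.3257) = 6*1.7704^2 + 2*4.3257^2 = 56.2286


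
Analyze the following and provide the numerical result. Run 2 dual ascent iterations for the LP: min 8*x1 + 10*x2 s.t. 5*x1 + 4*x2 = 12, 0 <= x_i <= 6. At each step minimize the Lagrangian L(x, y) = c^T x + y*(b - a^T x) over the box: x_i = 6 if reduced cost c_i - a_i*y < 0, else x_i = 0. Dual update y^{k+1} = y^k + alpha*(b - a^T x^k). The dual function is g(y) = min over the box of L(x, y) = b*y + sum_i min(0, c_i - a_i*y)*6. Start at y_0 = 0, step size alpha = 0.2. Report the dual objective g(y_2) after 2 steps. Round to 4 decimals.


Dual ascent for LP: min 8*x1 + 10*x2, 5*x1 + 4*x2 = 12, 0 <= x_i <= 6
Step 1: y^k = 0.0, reduced costs: (8.0, 10.0)
  x^k = (0.0, 0.0), subgradient = b - a^T x = 12.0
  y^{k+1} = 0.0 + 0.2*12.0 = 2.4
Step 2: y^k = 2.4, reduced costs: (-4.0, 0.4)
  x^k = (6.0, 0.0), subgradient = b - a^T x = -18.0
  y^{k+1} = 2.4 + 0.2*-18.0 = -1.2
Dual objective at y_2 = -1.2: reduced costs (14.0, 14.8), box minimizer x = (0.0, 0.0)
g(y_2) = b*y + (c1 - a1*y)*x1 + (c2 - a2*y)*x2 = 12*(-1.2) + 14.0*0.0 + 14.8*0.0 = -14.4 + 0.0 + 0.0 = -14.4


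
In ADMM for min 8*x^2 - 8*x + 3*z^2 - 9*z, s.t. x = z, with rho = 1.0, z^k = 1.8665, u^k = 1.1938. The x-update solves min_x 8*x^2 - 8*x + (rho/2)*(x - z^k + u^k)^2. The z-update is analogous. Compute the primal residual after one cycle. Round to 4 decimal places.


ADMM iteration with rho = 1.0, z^k = 1.8665, u^k = 1.1938
Step 1: x-update.
Minimize 8*x^2 - 8*x + (1.0/2)*(x - 1.8665 + 1.1938)^2
FOC: (2*8 + 1.0)*x = 8 + 1.0*(1.8665 - 1.1938)
x^{k+1} = 0.5102
Step 2: z-update.
Minimize 3*z^2 - 9*z + (1.0/2)*(0.5102 - z + 1.1938)^2
FOC: (2*3 + 1.0)*z = 9 + 1.0*(0.5102 + 1.1938)
z^{k+1} = 1.5291
Step 3: u-update.
u^{k+1} = 1.1938 + 0.5102 - 1.5291 = 0.1748
Step 4: Primal residual = |0.5102 - 1.5291| = 1.019


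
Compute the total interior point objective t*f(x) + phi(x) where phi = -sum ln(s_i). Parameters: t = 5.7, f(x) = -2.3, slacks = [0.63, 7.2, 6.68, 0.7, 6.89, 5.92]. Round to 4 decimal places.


Step 1: Compute log-barrier.
ln values: [-0.462, 1.9741, 1.8991, -0.3567, 1.9301, 1.7783]
phi = -(-0.462 + 1.9741 + 1.8991 - 0.3567 + 1.9301 + 1.7783) = -6.7629
Step 2: Compute augmented objective.
t*f(x) = 5.7*-2.3 = -13.11
Total = -13.11 - 6.7629 = -19.8729


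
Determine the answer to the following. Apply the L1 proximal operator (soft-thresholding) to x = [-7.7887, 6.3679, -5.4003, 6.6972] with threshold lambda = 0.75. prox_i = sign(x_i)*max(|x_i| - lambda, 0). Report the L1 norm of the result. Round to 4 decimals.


Soft-thresholding with lambda = 0.75:
prox(-7.7887) = sign(-7.7887)*max(|-7.7887| - 0.75, 0) = -7.0387
prox(6.3679) = sign(6.3679)*max(|6.3679| - 0.75, 0) = 5.6179
prox(-5.4003) = sign(-5.4003)*max(|-5.4003| - 0.75, 0) = -4.6503
prox(6.6972) = sign(6.6972)*max(|6.6972| - 0.75, 0) = 5.9472
prox(x) = [-7.0387, 5.6179, -4.6503, 5.9472]
||prox(x)||_1 = 7.0387 + 5.6179 + 4.6503 + 5.9472 = 23.2541


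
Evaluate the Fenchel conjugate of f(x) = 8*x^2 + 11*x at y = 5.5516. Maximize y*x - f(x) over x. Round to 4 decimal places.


f*(y) = sup_x {y*x - a*x^2 - b*x} = sup_x {(y-b)*x - a*x^2}
FOC: (y - b) - 2a*x = 0 => x* = (y - b)/(2a)
x* = (5.5516 - 11)/(2*8) = -0.3405
f*(5.5516) = (y-b)^2/(4a) = (5.5516 - 11)^2/(4*8)
= 29.6851/32 = 0.9277


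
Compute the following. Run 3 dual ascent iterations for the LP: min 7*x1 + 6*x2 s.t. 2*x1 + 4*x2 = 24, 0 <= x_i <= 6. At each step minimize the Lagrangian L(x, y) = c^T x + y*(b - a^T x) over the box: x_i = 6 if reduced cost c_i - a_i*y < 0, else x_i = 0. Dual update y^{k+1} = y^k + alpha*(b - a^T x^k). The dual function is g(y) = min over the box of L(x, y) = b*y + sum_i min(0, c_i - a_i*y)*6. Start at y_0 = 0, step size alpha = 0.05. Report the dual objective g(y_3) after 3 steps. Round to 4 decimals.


Dual ascent for LP: min 7*x1 + 6*x2, 2*x1 + 4*x2 = 24, 0 <= x_i <= 6
Step 1: y^k = 0.0, reduced costs: (7.0, 6.0)
  x^k = (0.0, 0.0), subgradient = b - a^T x = 24.0
  y^{k+1} = 0.0 + 0.05*24.0 = 1.2
Step 2: y^k = 1.2, reduced costs: (4.6, 1.2)
  x^k = (0.0, 0.0), subgradient = b - a^T x = 24.0
  y^{k+1} = 1.2 + 0.05*24.0 = 2.4
Step 3: y^k = 2.4, reduced costs: (2.2, -3.6)
  x^k = (0.0, 6.0), subgradient = b - a^T x = 0.0
  y^{k+1} = 2.4 + 0.05*0.0 = 2.4
Dual objective at y_3 = 2.4: reduced costs (2.2, -3.6), box minimizer x = (0.0, 6.0)
g(y_3) = b*y + (c1 - a1*y)*x1 + (c2 - a2*y)*x2 = 24*2.4 + 2.2*0.0 + (-3.6)*6.0 = 57.6 + 0.0 - 21.6 = 36.0


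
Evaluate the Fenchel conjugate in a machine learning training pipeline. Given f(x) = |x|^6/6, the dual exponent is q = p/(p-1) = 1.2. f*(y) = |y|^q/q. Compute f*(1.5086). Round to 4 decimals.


The conjugate exponent q satisfies 1/p + 1/q = 1.
p = 6, so q = 6/(6 - 1) = 1.2
|y|^q = 1.5086^1.2 = 1.6379
f*(1.5086) = 1.6379 / 1.2 = 1.3649


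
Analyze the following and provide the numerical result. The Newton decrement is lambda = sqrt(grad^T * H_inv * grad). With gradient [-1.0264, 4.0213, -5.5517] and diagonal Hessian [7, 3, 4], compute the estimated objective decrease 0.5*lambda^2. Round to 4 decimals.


Step 1: H is diagonal, so H^(-1) * g = [-0.1466, 1.3404, -1.3879].
Step 2: g^T H^(-1) g = sum_i g_i^2 / H_ii
  = (-1.0264)^2/7 + (4.0213)^2/3 + (-5.5517)^2/4
  = 0.1505 + 5.3903 + 7.7053 = 13.2461
Step 3: Objective decrease = 0.5 * g^T H^(-1) g = 6.6231


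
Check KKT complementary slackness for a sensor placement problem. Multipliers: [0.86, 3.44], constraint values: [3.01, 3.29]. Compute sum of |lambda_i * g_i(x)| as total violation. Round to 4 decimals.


KKT complementary slackness check:
lambda_1 * g_1 = 0.86 * 3.01 = 2.5886
lambda_2 * g_2 = 3.44 * 3.29 = 11.3176
Total violation = 2.5886 + 11.3176 = 13.9062


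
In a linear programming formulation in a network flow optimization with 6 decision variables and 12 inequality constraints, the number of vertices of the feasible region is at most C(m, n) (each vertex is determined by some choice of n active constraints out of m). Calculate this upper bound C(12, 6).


Each vertex corresponds to some choice of n active constraints out of m, so the number of vertices is at most C(m, n) = m! / (n!(m-n)!).
m = 12, n = 6
Numerator: 12 * 11 * 10 * 9 * 8 * 7
Denominator: 6! = 720
C(12, 6) = 924


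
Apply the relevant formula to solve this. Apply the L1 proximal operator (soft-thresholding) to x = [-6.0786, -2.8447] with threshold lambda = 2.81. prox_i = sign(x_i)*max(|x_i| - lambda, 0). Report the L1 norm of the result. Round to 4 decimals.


Soft-thresholding with lambda = 2.81:
prox(-6.0786) = sign(-6.0786)*max(|-6.0786| - 2.81, 0) = -3.2686
prox(-2.8447) = sign(-2.8447)*max(|-2.8447| - 2.81, 0) = -0.0347
prox(x) = [-3.2686, -0.0347]
||prox(x)||_1 = 3.2686 + 0.0347 = 3.3033


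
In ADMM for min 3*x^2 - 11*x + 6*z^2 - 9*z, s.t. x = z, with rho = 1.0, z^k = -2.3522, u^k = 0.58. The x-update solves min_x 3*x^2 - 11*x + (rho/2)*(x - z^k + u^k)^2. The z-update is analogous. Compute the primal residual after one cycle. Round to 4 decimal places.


ADMM iteration with rho = 1.0, z^k = -2.3522, u^k = 0.58
Step 1: x-update.
Minimize 3*x^2 - 11*x + (1.0/2)*(x + 2.3522 + 0.58)^2
FOC: (2*3 + 1.0)*x = 11 + 1.0*(-2.3522 - 0.58)
x^{k+1} = 1.1525
Step 2: z-update.
Minimize 6*z^2 - 9*z + (1.0/2)*(1.1525 - z + 0.58)^2
FOC: (2*6 + 1.0)*z = 9 + 1.0*(1.1525 + 0.58)
z^{k+1} = 0.8256
Step 3: u-update.
u^{k+1} = 0.58 + 1.1525 - 0.8256 = 0.907
Step 4: Primal residual = |1.1525 - 0.8256| = 0.327


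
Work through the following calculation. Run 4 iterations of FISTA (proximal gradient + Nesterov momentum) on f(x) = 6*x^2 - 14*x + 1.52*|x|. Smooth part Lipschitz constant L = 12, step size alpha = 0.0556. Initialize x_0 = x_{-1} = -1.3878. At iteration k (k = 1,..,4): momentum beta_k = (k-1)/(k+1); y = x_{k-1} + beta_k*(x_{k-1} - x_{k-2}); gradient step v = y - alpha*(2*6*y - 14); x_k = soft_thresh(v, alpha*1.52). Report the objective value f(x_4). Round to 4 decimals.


FISTA on f(x) = 6*x^2 - 14*x + 1.52*|x|
L = 12, alpha = 0.0556
Iteration 1: beta = 0.0, y = -1.3878 + 0.0*(-1.3878 + 1.3878) = -1.3878
  grad(y) = -30.6536, v = y - alpha*grad = 0.3165
  prox(v) = soft_thresh(0.3165, 0.0845) = 0.232
Iteration 2: beta = 0.3333, y = 0.232 + 0.3333*(0.232 + 1.3878) = 0.772
  grad(y) = -4.7363, v = y - alpha*grad = 1.0353
  prox(v) = soft_thresh(1.0353, 0.0845) = 0.9508
Iteration 3: beta = 0.5, y = 0.9508 + 0.5*(0.9508 - 0.232) = 1.3102
  grad(y) = 1.7222, v = y - alpha*grad = 1.2144
  prox(v) = soft_thresh(1.2144, 0.0845) = 1.1299
Iteration 4: beta = 0.6, y = 1.1299 + 0.6*(1.1299 - 0.9508) = 1.2374
  grad(y) = 0.8487, v = y - alpha*grad = 1.1902
  prox(v) = soft_thresh(1.1902, 0.0845) = 1.1057
f(x_4) = 6*1.1057^2 - 14*1.1057 + 1.52*|1.1057| = -6.4637


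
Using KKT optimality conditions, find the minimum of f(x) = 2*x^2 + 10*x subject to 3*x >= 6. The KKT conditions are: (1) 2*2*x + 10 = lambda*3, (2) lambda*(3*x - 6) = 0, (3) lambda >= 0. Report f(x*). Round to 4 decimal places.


Step 1: Try lambda = 0 (constraint inactive).
x_unc = -10/(2*2) = -2.5
Check: 3*-2.5 = -7.5 < 6 -- violated!
Step 2: Constraint must be active: 3*x = 6
x* = 6/3 = 2.0
lambda = (2*2*2.0 + 10)/3 = 6.0
Step 3: Compute optimal value.
f(x*) = 2*2.0^2 + 10*2.0 = 28.0


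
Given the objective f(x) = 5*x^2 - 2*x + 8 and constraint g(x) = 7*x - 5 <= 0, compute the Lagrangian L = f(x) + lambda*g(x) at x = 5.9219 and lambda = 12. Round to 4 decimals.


Step 1: Evaluate f(x).
f(5.9219) = 5*5.9219^2 - 2*5.9219 + 8 = 171.5007
Step 2: Evaluate g(x).
g(5.9219) = 7*5.9219 - 5 = 36.4533
Step 3: Compute Lagrangian.
L = 171.5007 + 12*36.4533 = 608.9403


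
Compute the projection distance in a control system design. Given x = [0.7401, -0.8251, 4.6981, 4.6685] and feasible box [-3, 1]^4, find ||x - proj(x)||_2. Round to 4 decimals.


Project each component onto [-3, 1].
clip(0.7401) = 0.7401, clip(-0.8251) = -0.8251, clip(4.6981) = 1.0, clip(4.6685) = 1.0
Projection = [0.7401, -0.8251, 1.0, 1.0]
Squared diffs: [0.0, 0.0, 13.6759, 13.4579]
Distance = sqrt(27.1338) = 5.209


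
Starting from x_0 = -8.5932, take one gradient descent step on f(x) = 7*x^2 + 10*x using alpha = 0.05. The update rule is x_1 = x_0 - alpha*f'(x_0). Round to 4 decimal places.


We compute the gradient at x_0 and apply the update.
f'(x) = 14*x + 10
f'(-8.5932) = 14*-8.5932 + 10 = -110.3048
x_1 = -8.5932 - 0.05*-110.3048 = -3.078


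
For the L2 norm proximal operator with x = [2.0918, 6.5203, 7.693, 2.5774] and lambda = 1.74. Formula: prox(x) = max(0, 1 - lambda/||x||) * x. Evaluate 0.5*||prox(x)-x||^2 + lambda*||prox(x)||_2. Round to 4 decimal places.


Step 1: Compute ||x||.
||x|| = 10.6167
Step 2: Compute scaling factor.
scale = max(0, 1 - 1.74/10.6167) = 0.8361
Step 3: prox(x) = [1.749, 5.4517, 6.4322, 2.155]
||prox(x)|| = 8.8767
Step 4: Proximal objective.
0.5*||prox-x||^2 = 1.5138
lambda*||prox|| = 15.4455
Total = 16.9593


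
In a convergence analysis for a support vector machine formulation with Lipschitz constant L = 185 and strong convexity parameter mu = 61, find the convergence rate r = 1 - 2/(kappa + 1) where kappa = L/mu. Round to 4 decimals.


Step 1: Compute the condition number.
kappa = L/mu = 185/61 = 3.0328
Step 2: Compute the convergence rate.
r = 1 - 2/(kappa + 1) = 1 - 2*mu/(L + mu) = (L - mu)/(L + mu) = 124/246 = 0.5041


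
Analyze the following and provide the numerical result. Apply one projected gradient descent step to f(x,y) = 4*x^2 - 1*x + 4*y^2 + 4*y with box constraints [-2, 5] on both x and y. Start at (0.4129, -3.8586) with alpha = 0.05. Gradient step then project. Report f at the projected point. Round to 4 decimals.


Step 1: Compute gradient at (0.4129, -3.8586).
grad_x = 2*4*0.4129 - 1 = 2.3032
grad_y = 2*4*-3.8586 + 4 = -26.8688
Step 2: Gradient step.
x_raw = 0.4129 - 0.05*2.3032 = 0.2977
y_raw = -3.8586 - 0.05*-26.8688 = -2.5152
Step 3: Project onto [-2, 5].
x_proj = clip(0.2977) = 0.2977
y_proj = clip(-2.5152) = -2.0
Step 4: Evaluate f.
f(0.2977, -2.0) = 8.0569


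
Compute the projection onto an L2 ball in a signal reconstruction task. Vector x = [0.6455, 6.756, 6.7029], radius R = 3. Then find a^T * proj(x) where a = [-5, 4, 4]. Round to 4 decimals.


Step 1: Compute ||x|| (intermediates to 6 decimals).
||x|| = sqrt(0.6455^2 + 6.756^2 + 6.7029^2) = 9.538819
Step 2: Project.
Since ||x|| > R, scale = R/||x|| = 3/9.538819 = 0.314504, proj(x) = scale * x
proj(x) = [0.203012, 2.124789, 2.108089]
Step 3: Dot product.
a^T * proj(x) = -5*0.203012 + 4*2.124789 + 4*2.108089 = 15.9165
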